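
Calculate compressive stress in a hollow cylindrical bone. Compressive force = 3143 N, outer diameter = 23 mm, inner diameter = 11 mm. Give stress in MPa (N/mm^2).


A = pi*(r_o^2 - r_i^2)
r_o = 11.5 mm, r_i = 5.5 mm
A = 320.442 mm^2
sigma = F/A = 3143 / 320.442
sigma = 9.808 MPa


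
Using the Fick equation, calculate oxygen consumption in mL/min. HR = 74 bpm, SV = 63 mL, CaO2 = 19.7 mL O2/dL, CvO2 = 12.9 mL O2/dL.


CO = HR*SV = 74*63/1000 = 4.662 L/min
a-v O2 diff = 19.7 - 12.9 = 6.8 mL/dL
VO2 = CO * (CaO2-CvO2) * 10 dL/L
VO2 = 4.662 * 6.8 * 10
VO2 = 317 mL/min


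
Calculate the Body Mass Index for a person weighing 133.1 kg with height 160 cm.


BMI = weight / height^2
height = 160 cm = 1.6 m
BMI = 133.1 / 1.6^2
BMI = 51.99 kg/m^2


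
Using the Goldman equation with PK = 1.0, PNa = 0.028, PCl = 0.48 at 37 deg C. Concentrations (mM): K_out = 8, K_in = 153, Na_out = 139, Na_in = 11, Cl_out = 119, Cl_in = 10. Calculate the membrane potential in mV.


Vm = (RT/F)*ln((PK*Ko + PNa*Nao + PCl*Cli)/(PK*Ki + PNa*Nai + PCl*Clo))
Numer = 16.692, Denom = 210.428
Vm = -67.73 mV


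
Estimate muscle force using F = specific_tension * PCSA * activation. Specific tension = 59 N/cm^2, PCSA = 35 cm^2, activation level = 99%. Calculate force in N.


F = sigma * PCSA * activation
F = 59 * 35 * 0.99
F = 2044 N


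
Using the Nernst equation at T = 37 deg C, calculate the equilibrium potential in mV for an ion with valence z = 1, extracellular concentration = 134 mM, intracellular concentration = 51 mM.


E = (RT/(zF)) * ln(C_out/C_in)
T = 37 + 273.15 = 310.15 K
E = (8.314 * 310.15 / (1 * 96485)) * ln(134/51)
E = 25.82 mV


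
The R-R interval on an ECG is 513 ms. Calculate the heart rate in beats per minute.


HR = 60 / RR_interval(s)
RR = 513 ms = 0.513 s
HR = 60 / 0.513 = 117 bpm


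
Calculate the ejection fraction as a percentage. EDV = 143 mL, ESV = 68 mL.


SV = EDV - ESV = 143 - 68 = 75 mL
EF = SV/EDV * 100 = 75/143 * 100
EF = 52.45%


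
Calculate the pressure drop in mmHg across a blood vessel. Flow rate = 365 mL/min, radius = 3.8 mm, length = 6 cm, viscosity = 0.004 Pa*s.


dP = 8*mu*L*Q / (pi*r^4)
Q = 365 mL/min = 6.08333e-06 m^3/s
dP = 17.8303 Pa = 17.8303 / 133.322 mmHg = 0.1337 mmHg


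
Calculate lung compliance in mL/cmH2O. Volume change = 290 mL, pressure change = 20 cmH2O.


C = dV / dP
C = 290 / 20
C = 14.5 mL/cmH2O


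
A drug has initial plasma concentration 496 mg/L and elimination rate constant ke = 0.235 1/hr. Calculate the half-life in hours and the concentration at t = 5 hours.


t_half = ln(2) / ke = 0.693147 / 0.235 = 2.95 hr
C(t) = C0 * exp(-ke*t) = 496 * exp(-0.235*5)
C(5) = 153.2 mg/L


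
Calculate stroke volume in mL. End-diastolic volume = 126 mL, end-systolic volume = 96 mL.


SV = EDV - ESV
SV = 126 - 96
SV = 30 mL


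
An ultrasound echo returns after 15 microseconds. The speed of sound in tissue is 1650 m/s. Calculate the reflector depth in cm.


depth = c * t / 2
t = 15 us = 1.5000e-05 s
depth = 1650 * 1.5000e-05 / 2
depth = 0.012375 m = 1.2375 cm


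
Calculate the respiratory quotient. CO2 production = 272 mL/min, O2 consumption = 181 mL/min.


RQ = VCO2 / VO2
RQ = 272 / 181
RQ = 1.503


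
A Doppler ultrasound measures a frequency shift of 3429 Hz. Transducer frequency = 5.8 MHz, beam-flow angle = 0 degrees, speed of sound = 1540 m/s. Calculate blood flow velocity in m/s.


v = fd * c / (2 * f0 * cos(theta))
v = 3429 * 1540 / (2 * 5.8000e+06 * cos(0))
v = 0.4552 m/s


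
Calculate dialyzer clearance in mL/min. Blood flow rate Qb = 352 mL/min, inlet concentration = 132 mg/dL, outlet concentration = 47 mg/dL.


K = Qb * (Cb_in - Cb_out) / Cb_in
K = 352 * (132 - 47) / 132
K = 226.7 mL/min


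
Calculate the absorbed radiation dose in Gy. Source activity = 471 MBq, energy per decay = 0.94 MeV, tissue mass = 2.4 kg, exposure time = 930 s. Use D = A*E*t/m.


A = 471 MBq = 4.7100e+08 Bq
E = 0.94 MeV = 1.50588e-13 J
D = A*E*t/m = 4.7100e+08*1.50588e-13*930/2.4
D = 0.02748 Gy


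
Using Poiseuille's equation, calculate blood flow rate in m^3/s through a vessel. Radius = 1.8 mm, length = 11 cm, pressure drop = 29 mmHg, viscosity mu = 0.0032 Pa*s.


Q = pi*r^4*dP / (8*mu*L)
r = 0.0018 m, L = 0.11 m
dP = 29 mmHg = 3866.338 Pa
Q = 4.5280e-05 m^3/s


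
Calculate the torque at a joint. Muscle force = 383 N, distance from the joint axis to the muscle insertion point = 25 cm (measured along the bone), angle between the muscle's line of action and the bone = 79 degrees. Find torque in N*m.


Torque = F * d * sin(theta)   (moment arm = d*sin(theta))
d = 25 cm = 0.25 m
Torque = 383 * 0.25 * sin(79)
Torque = 93.99 N*m


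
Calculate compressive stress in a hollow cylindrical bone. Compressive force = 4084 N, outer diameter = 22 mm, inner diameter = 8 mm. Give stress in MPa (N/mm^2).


A = pi*(r_o^2 - r_i^2)
r_o = 11 mm, r_i = 4 mm
A = 329.867 mm^2
sigma = F/A = 4084 / 329.867
sigma = 12.38 MPa


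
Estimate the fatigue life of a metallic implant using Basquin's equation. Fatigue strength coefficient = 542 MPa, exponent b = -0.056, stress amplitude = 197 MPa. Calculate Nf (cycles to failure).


sigma_a = sigma_f' * (2Nf)^b
2Nf = (sigma_a/sigma_f')^(1/b)
2Nf = (197/542)^(1/-0.056)
2Nf = 70599992
Nf = 3.5300e+07


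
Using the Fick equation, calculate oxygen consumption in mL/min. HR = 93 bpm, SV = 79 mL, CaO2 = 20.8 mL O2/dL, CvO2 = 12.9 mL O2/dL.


CO = HR*SV = 93*79/1000 = 7.347 L/min
a-v O2 diff = 20.8 - 12.9 = 7.9 mL/dL
VO2 = CO * (CaO2-CvO2) * 10 dL/L
VO2 = 7.347 * 7.9 * 10
VO2 = 580.4 mL/min


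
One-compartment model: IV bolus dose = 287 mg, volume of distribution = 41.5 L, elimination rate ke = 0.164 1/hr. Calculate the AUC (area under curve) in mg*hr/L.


C0 = Dose/Vd = 287/41.5 = 6.91566 mg/L
AUC = C0/ke = 6.91566/0.164
AUC = 42.17 mg*hr/L


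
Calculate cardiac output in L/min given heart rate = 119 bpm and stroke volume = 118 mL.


CO = HR * SV
CO = 119 * 118 / 1000
CO = 14.04 L/min


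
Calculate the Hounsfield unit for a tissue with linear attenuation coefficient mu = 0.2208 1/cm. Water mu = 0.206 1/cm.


HU = ((mu_tissue - mu_water) / mu_water) * 1000
HU = ((0.2208 - 0.206) / 0.206) * 1000
HU = 71.84


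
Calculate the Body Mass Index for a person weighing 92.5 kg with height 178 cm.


BMI = weight / height^2
height = 178 cm = 1.78 m
BMI = 92.5 / 1.78^2
BMI = 29.19 kg/m^2


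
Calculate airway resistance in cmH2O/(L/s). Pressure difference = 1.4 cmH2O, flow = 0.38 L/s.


R = dP / flow
R = 1.4 / 0.38
R = 3.684 cmH2O/(L/s)


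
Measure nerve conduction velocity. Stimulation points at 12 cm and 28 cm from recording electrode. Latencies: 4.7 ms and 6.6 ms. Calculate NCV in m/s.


Distance = (28 - 12) / 100 = 0.16 m
dt = (6.6 - 4.7) / 1000 = 0.0019 s
NCV = dist / dt = 84.21 m/s


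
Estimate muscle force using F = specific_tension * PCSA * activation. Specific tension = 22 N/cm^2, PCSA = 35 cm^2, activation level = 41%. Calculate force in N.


F = sigma * PCSA * activation
F = 22 * 35 * 0.41
F = 315.7 N


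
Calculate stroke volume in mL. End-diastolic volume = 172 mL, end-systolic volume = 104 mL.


SV = EDV - ESV
SV = 172 - 104
SV = 68 mL


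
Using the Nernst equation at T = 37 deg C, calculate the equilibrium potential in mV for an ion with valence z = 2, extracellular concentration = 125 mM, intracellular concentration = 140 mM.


E = (RT/(zF)) * ln(C_out/C_in)
T = 37 + 273.15 = 310.15 K
E = (8.314 * 310.15 / (2 * 96485)) * ln(125/140)
E = -1.514 mV


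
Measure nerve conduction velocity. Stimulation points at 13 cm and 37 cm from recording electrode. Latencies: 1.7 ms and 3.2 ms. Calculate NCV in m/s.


Distance = (37 - 13) / 100 = 0.24 m
dt = (3.2 - 1.7) / 1000 = 0.0015 s
NCV = dist / dt = 160 m/s


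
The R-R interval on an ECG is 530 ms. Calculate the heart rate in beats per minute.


HR = 60 / RR_interval(s)
RR = 530 ms = 0.53 s
HR = 60 / 0.53 = 113.2 bpm


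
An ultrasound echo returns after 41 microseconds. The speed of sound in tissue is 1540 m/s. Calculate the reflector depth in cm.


depth = c * t / 2
t = 41 us = 4.1000e-05 s
depth = 1540 * 4.1000e-05 / 2
depth = 0.03157 m = 3.157 cm


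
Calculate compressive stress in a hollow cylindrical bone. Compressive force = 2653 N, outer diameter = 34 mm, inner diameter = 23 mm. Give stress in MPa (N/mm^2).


A = pi*(r_o^2 - r_i^2)
r_o = 17 mm, r_i = 11.5 mm
A = 492.445 mm^2
sigma = F/A = 2653 / 492.445
sigma = 5.387 MPa


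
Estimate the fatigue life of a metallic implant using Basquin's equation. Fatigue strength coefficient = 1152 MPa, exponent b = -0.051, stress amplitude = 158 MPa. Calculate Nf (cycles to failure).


sigma_a = sigma_f' * (2Nf)^b
2Nf = (sigma_a/sigma_f')^(1/b)
2Nf = (158/1152)^(1/-0.051)
2Nf = 8.270975e+16
Nf = 4.1355e+16


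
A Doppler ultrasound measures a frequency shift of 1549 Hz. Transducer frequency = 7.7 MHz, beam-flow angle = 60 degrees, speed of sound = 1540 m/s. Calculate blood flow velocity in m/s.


v = fd * c / (2 * f0 * cos(theta))
v = 1549 * 1540 / (2 * 7.7000e+06 * cos(60))
v = 0.3098 m/s


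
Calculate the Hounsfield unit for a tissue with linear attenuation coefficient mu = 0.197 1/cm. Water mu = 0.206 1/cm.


HU = ((mu_tissue - mu_water) / mu_water) * 1000
HU = ((0.197 - 0.206) / 0.206) * 1000
HU = -43.69


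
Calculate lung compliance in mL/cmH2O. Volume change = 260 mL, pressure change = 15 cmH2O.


C = dV / dP
C = 260 / 15
C = 17.33 mL/cmH2O


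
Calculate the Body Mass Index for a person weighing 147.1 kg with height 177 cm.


BMI = weight / height^2
height = 177 cm = 1.77 m
BMI = 147.1 / 1.77^2
BMI = 46.95 kg/m^2


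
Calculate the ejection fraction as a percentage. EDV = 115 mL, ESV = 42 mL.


SV = EDV - ESV = 115 - 42 = 73 mL
EF = SV/EDV * 100 = 73/115 * 100
EF = 63.48%


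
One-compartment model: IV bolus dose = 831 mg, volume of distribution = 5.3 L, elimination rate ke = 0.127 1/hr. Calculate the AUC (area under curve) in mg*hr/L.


C0 = Dose/Vd = 831/5.3 = 156.792 mg/L
AUC = C0/ke = 156.792/0.127
AUC = 1235 mg*hr/L


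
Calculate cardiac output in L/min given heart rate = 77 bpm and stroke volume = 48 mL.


CO = HR * SV
CO = 77 * 48 / 1000
CO = 3.696 L/min


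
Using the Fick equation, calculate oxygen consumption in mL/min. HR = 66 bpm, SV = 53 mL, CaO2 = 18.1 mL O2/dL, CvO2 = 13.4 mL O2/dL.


CO = HR*SV = 66*53/1000 = 3.498 L/min
a-v O2 diff = 18.1 - 13.4 = 4.7 mL/dL
VO2 = CO * (CaO2-CvO2) * 10 dL/L
VO2 = 3.498 * 4.7 * 10
VO2 = 164.4 mL/min


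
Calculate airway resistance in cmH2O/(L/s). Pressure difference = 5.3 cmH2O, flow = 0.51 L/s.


R = dP / flow
R = 5.3 / 0.51
R = 10.39 cmH2O/(L/s)


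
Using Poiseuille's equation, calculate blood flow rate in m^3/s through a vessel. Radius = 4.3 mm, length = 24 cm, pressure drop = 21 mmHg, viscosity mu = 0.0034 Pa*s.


Q = pi*r^4*dP / (8*mu*L)
r = 0.0043 m, L = 0.24 m
dP = 21 mmHg = 2799.762 Pa
Q = 4.6064e-04 m^3/s


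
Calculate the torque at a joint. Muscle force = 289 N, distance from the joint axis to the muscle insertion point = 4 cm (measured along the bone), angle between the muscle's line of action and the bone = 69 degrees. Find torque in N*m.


Torque = F * d * sin(theta)   (moment arm = d*sin(theta))
d = 4 cm = 0.04 m
Torque = 289 * 0.04 * sin(69)
Torque = 10.79 N*m


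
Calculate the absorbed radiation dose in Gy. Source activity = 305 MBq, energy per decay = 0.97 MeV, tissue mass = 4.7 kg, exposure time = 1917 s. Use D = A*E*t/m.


A = 305 MBq = 3.0500e+08 Bq
E = 0.97 MeV = 1.55394e-13 J
D = A*E*t/m = 3.0500e+08*1.55394e-13*1917/4.7
D = 0.01933 Gy


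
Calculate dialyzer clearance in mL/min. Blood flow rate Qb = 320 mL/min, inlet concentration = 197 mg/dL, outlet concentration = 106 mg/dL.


K = Qb * (Cb_in - Cb_out) / Cb_in
K = 320 * (197 - 106) / 197
K = 147.8 mL/min


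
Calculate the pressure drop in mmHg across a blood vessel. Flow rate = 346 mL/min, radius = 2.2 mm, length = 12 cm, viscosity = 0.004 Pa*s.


dP = 8*mu*L*Q / (pi*r^4)
Q = 346 mL/min = 5.76667e-06 m^3/s
dP = 300.896 Pa = 300.896 / 133.322 mmHg = 2.257 mmHg


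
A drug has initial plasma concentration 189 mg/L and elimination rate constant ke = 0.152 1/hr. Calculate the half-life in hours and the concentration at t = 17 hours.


t_half = ln(2) / ke = 0.693147 / 0.152 = 4.56 hr
C(t) = C0 * exp(-ke*t) = 189 * exp(-0.152*17)
C(17) = 14.26 mg/L


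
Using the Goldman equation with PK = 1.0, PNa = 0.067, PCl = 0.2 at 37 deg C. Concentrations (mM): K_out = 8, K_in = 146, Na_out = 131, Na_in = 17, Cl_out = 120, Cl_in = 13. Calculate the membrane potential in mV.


Vm = (RT/F)*ln((PK*Ko + PNa*Nao + PCl*Cli)/(PK*Ki + PNa*Nai + PCl*Clo))
Numer = 19.377, Denom = 171.139
Vm = -58.22 mV


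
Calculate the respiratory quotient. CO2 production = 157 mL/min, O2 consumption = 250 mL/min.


RQ = VCO2 / VO2
RQ = 157 / 250
RQ = 0.628


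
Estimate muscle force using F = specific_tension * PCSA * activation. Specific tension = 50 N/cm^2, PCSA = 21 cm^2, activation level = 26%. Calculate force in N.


F = sigma * PCSA * activation
F = 50 * 21 * 0.26
F = 273 N


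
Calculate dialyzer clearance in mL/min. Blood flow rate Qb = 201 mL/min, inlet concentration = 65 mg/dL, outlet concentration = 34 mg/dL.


K = Qb * (Cb_in - Cb_out) / Cb_in
K = 201 * (65 - 34) / 65
K = 95.86 mL/min


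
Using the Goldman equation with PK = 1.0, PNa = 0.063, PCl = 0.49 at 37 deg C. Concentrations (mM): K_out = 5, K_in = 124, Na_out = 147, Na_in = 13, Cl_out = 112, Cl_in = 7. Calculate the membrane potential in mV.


Vm = (RT/F)*ln((PK*Ko + PNa*Nao + PCl*Cli)/(PK*Ki + PNa*Nai + PCl*Clo))
Numer = 17.691, Denom = 179.699
Vm = -61.96 mV


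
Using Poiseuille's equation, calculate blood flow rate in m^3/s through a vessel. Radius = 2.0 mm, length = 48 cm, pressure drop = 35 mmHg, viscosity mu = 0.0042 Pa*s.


Q = pi*r^4*dP / (8*mu*L)
r = 0.002 m, L = 0.48 m
dP = 35 mmHg = 4666.27 Pa
Q = 1.4543e-05 m^3/s


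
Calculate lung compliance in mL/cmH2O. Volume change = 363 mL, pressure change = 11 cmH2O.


C = dV / dP
C = 363 / 11
C = 33 mL/cmH2O


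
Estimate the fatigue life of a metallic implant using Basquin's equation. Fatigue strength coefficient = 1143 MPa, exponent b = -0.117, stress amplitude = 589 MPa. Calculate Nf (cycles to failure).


sigma_a = sigma_f' * (2Nf)^b
2Nf = (sigma_a/sigma_f')^(1/b)
2Nf = (589/1143)^(1/-0.117)
2Nf = 289.03349
Nf = 144.5


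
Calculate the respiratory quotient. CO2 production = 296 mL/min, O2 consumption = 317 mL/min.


RQ = VCO2 / VO2
RQ = 296 / 317
RQ = 0.9338


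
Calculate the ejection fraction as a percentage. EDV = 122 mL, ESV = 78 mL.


SV = EDV - ESV = 122 - 78 = 44 mL
EF = SV/EDV * 100 = 44/122 * 100
EF = 36.07%


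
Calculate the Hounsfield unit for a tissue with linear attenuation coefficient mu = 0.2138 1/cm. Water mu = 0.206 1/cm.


HU = ((mu_tissue - mu_water) / mu_water) * 1000
HU = ((0.2138 - 0.206) / 0.206) * 1000
HU = 37.86


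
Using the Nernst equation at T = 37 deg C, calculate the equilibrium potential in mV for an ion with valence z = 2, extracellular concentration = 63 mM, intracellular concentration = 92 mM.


E = (RT/(zF)) * ln(C_out/C_in)
T = 37 + 273.15 = 310.15 K
E = (8.314 * 310.15 / (2 * 96485)) * ln(63/92)
E = -5.06 mV


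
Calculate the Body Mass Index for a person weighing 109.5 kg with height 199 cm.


BMI = weight / height^2
height = 199 cm = 1.99 m
BMI = 109.5 / 1.99^2
BMI = 27.65 kg/m^2


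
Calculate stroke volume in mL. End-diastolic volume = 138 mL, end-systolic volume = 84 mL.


SV = EDV - ESV
SV = 138 - 84
SV = 54 mL


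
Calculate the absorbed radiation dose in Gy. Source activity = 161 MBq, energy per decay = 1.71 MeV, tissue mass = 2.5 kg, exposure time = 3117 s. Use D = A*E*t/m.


A = 161 MBq = 1.6100e+08 Bq
E = 1.71 MeV = 2.73942e-13 J
D = A*E*t/m = 1.6100e+08*2.73942e-13*3117/2.5
D = 0.05499 Gy


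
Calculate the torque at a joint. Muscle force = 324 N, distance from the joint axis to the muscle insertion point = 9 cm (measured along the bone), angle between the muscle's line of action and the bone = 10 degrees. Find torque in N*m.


Torque = F * d * sin(theta)   (moment arm = d*sin(theta))
d = 9 cm = 0.09 m
Torque = 324 * 0.09 * sin(10)
Torque = 5.064 N*m


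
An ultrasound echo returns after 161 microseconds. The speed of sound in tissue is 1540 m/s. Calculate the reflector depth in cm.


depth = c * t / 2
t = 161 us = 1.6100e-04 s
depth = 1540 * 1.6100e-04 / 2
depth = 0.12397 m = 12.397 cm


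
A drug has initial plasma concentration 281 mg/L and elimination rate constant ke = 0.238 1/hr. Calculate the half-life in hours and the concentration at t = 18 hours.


t_half = ln(2) / ke = 0.693147 / 0.238 = 2.912 hr
C(t) = C0 * exp(-ke*t) = 281 * exp(-0.238*18)
C(18) = 3.874 mg/L


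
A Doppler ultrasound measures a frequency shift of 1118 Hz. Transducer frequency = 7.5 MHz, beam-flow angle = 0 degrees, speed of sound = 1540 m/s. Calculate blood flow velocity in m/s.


v = fd * c / (2 * f0 * cos(theta))
v = 1118 * 1540 / (2 * 7.5000e+06 * cos(0))
v = 0.1148 m/s


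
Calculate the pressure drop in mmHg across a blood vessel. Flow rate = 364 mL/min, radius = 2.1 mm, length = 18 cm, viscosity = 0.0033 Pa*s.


dP = 8*mu*L*Q / (pi*r^4)
Q = 364 mL/min = 6.06667e-06 m^3/s
dP = 471.845 Pa = 471.845 / 133.322 mmHg = 3.539 mmHg


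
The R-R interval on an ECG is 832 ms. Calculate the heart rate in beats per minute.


HR = 60 / RR_interval(s)
RR = 832 ms = 0.832 s
HR = 60 / 0.832 = 72.12 bpm


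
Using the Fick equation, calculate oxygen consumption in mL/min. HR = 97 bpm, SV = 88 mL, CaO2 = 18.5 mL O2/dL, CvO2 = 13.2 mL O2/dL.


CO = HR*SV = 97*88/1000 = 8.536 L/min
a-v O2 diff = 18.5 - 13.2 = 5.3 mL/dL
VO2 = CO * (CaO2-CvO2) * 10 dL/L
VO2 = 8.536 * 5.3 * 10
VO2 = 452.4 mL/min


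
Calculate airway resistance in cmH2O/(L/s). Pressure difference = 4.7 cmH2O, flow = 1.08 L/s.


R = dP / flow
R = 4.7 / 1.08
R = 4.352 cmH2O/(L/s)


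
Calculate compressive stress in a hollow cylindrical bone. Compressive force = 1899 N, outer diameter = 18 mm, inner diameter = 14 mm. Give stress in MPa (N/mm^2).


A = pi*(r_o^2 - r_i^2)
r_o = 9 mm, r_i = 7 mm
A = 100.531 mm^2
sigma = F/A = 1899 / 100.531
sigma = 18.89 MPa


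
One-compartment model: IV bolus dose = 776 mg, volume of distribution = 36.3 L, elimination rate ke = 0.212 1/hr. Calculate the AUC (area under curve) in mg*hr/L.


C0 = Dose/Vd = 776/36.3 = 21.3774 mg/L
AUC = C0/ke = 21.3774/0.212
AUC = 100.8 mg*hr/L


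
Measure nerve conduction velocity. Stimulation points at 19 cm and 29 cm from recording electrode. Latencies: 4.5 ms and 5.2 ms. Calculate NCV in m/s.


Distance = (29 - 19) / 100 = 0.1 m
dt = (5.2 - 4.5) / 1000 = 7.0000e-04 s
NCV = dist / dt = 142.9 m/s


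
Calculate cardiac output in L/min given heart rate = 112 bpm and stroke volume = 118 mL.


CO = HR * SV
CO = 112 * 118 / 1000
CO = 13.22 L/min


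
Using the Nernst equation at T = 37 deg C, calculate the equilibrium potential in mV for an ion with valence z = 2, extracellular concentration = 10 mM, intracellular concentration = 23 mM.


E = (RT/(zF)) * ln(C_out/C_in)
T = 37 + 273.15 = 310.15 K
E = (8.314 * 310.15 / (2 * 96485)) * ln(10/23)
E = -11.13 mV


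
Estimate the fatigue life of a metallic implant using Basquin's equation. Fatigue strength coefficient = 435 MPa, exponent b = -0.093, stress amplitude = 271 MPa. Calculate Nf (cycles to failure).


sigma_a = sigma_f' * (2Nf)^b
2Nf = (sigma_a/sigma_f')^(1/b)
2Nf = (271/435)^(1/-0.093)
2Nf = 162.14072
Nf = 81.07


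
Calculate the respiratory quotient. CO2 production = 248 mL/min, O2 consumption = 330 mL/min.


RQ = VCO2 / VO2
RQ = 248 / 330
RQ = 0.7515


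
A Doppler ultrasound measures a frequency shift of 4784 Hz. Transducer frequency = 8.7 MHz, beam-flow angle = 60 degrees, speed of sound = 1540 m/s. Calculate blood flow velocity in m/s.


v = fd * c / (2 * f0 * cos(theta))
v = 4784 * 1540 / (2 * 8.7000e+06 * cos(60))
v = 0.8468 m/s


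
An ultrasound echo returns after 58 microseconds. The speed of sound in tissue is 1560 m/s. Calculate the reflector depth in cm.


depth = c * t / 2
t = 58 us = 5.8000e-05 s
depth = 1560 * 5.8000e-05 / 2
depth = 0.04524 m = 4.524 cm


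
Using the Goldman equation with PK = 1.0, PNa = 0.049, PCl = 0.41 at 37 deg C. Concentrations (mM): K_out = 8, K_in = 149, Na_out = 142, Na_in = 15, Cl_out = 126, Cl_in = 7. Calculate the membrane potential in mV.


Vm = (RT/F)*ln((PK*Ko + PNa*Nao + PCl*Cli)/(PK*Ki + PNa*Nai + PCl*Clo))
Numer = 17.828, Denom = 201.395
Vm = -64.8 mV


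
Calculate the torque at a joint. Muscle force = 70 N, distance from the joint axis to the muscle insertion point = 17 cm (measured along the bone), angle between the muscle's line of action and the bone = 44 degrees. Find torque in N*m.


Torque = F * d * sin(theta)   (moment arm = d*sin(theta))
d = 17 cm = 0.17 m
Torque = 70 * 0.17 * sin(44)
Torque = 8.266 N*m


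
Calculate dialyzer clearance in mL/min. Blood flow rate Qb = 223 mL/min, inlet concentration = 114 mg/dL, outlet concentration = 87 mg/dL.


K = Qb * (Cb_in - Cb_out) / Cb_in
K = 223 * (114 - 87) / 114
K = 52.82 mL/min


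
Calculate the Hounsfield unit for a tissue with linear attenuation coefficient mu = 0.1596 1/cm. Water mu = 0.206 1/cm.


HU = ((mu_tissue - mu_water) / mu_water) * 1000
HU = ((0.1596 - 0.206) / 0.206) * 1000
HU = -225.2


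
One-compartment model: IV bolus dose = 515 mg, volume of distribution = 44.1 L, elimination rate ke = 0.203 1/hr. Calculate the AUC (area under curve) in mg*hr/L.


C0 = Dose/Vd = 515/44.1 = 11.678 mg/L
AUC = C0/ke = 11.678/0.203
AUC = 57.53 mg*hr/L


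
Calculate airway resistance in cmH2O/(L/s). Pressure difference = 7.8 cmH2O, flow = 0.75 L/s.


R = dP / flow
R = 7.8 / 0.75
R = 10.4 cmH2O/(L/s)


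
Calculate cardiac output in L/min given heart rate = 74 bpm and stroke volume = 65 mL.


CO = HR * SV
CO = 74 * 65 / 1000
CO = 4.81 L/min


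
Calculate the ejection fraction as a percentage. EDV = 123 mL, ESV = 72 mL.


SV = EDV - ESV = 123 - 72 = 51 mL
EF = SV/EDV * 100 = 51/123 * 100
EF = 41.46%


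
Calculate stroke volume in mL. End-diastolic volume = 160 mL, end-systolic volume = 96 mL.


SV = EDV - ESV
SV = 160 - 96
SV = 64 mL


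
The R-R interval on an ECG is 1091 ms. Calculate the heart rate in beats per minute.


HR = 60 / RR_interval(s)
RR = 1091 ms = 1.091 s
HR = 60 / 1.091 = 55 bpm


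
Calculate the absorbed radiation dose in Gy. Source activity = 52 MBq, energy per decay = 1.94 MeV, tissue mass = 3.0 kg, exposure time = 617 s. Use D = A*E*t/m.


A = 52 MBq = 5.2000e+07 Bq
E = 1.94 MeV = 3.10788e-13 J
D = A*E*t/m = 5.2000e+07*3.10788e-13*617/3.0
D = 0.003324 Gy


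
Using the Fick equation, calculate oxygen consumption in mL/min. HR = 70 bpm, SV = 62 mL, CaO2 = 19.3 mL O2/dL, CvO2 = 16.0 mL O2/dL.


CO = HR*SV = 70*62/1000 = 4.34 L/min
a-v O2 diff = 19.3 - 16.0 = 3.3 mL/dL
VO2 = CO * (CaO2-CvO2) * 10 dL/L
VO2 = 4.34 * 3.3 * 10
VO2 = 143.2 mL/min


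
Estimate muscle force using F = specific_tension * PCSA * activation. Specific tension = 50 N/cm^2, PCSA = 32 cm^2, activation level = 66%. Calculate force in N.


F = sigma * PCSA * activation
F = 50 * 32 * 0.66
F = 1056 N


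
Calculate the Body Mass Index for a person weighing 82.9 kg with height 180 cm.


BMI = weight / height^2
height = 180 cm = 1.8 m
BMI = 82.9 / 1.8^2
BMI = 25.59 kg/m^2


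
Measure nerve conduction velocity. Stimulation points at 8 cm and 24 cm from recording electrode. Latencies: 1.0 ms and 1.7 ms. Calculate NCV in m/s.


Distance = (24 - 8) / 100 = 0.16 m
dt = (1.7 - 1.0) / 1000 = 7.0000e-04 s
NCV = dist / dt = 228.6 m/s


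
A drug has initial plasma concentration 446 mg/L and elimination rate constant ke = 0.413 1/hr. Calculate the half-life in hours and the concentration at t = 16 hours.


t_half = ln(2) / ke = 0.693147 / 0.413 = 1.678 hr
C(t) = C0 * exp(-ke*t) = 446 * exp(-0.413*16)
C(16) = 0.6019 mg/L


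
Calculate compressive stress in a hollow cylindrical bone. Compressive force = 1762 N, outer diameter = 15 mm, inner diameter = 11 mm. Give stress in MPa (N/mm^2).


A = pi*(r_o^2 - r_i^2)
r_o = 7.5 mm, r_i = 5.5 mm
A = 81.6814 mm^2
sigma = F/A = 1762 / 81.6814
sigma = 21.57 MPa


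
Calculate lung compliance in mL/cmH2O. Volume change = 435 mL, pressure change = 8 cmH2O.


C = dV / dP
C = 435 / 8
C = 54.38 mL/cmH2O


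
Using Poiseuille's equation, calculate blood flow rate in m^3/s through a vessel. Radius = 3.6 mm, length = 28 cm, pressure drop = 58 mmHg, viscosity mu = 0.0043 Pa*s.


Q = pi*r^4*dP / (8*mu*L)
r = 0.0036 m, L = 0.28 m
dP = 58 mmHg = 7732.676 Pa
Q = 4.2362e-04 m^3/s


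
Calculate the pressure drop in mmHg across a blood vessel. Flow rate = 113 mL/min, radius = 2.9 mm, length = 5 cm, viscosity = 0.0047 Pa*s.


dP = 8*mu*L*Q / (pi*r^4)
Q = 113 mL/min = 1.88333e-06 m^3/s
dP = 15.9346 Pa = 15.9346 / 133.322 mmHg = 0.1195 mmHg


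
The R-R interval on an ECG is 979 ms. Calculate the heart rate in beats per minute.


HR = 60 / RR_interval(s)
RR = 979 ms = 0.979 s
HR = 60 / 0.979 = 61.29 bpm


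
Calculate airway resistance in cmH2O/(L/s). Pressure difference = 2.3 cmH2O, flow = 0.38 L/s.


R = dP / flow
R = 2.3 / 0.38
R = 6.053 cmH2O/(L/s)


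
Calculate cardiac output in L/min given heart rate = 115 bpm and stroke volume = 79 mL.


CO = HR * SV
CO = 115 * 79 / 1000
CO = 9.085 L/min


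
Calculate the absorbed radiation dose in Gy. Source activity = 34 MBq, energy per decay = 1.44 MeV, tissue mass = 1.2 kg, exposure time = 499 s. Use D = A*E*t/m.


A = 34 MBq = 3.4000e+07 Bq
E = 1.44 MeV = 2.30688e-13 J
D = A*E*t/m = 3.4000e+07*2.30688e-13*499/1.2
D = 0.003262 Gy


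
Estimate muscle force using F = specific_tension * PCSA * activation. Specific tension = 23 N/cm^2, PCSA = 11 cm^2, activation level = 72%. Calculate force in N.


F = sigma * PCSA * activation
F = 23 * 11 * 0.72
F = 182.2 N


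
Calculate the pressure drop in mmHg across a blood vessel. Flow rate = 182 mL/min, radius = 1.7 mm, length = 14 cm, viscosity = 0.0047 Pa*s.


dP = 8*mu*L*Q / (pi*r^4)
Q = 182 mL/min = 3.03333e-06 m^3/s
dP = 608.541 Pa = 608.541 / 133.322 mmHg = 4.564 mmHg


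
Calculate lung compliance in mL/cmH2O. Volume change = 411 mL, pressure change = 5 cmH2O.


C = dV / dP
C = 411 / 5
C = 82.2 mL/cmH2O


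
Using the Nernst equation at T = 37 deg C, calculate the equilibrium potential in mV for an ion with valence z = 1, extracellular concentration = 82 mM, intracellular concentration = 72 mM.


E = (RT/(zF)) * ln(C_out/C_in)
T = 37 + 273.15 = 310.15 K
E = (8.314 * 310.15 / (1 * 96485)) * ln(82/72)
E = 3.476 mV


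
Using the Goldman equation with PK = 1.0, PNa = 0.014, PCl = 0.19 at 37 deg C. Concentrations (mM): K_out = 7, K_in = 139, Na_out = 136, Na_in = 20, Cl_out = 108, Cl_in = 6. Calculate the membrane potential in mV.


Vm = (RT/F)*ln((PK*Ko + PNa*Nao + PCl*Cli)/(PK*Ki + PNa*Nai + PCl*Clo))
Numer = 10.044, Denom = 159.8
Vm = -73.95 mV


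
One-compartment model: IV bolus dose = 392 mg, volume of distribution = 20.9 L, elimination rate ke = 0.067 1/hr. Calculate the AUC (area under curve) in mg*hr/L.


C0 = Dose/Vd = 392/20.9 = 18.756 mg/L
AUC = C0/ke = 18.756/0.067
AUC = 279.9 mg*hr/L


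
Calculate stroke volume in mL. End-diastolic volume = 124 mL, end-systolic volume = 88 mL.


SV = EDV - ESV
SV = 124 - 88
SV = 36 mL


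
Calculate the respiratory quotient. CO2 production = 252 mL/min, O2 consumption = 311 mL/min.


RQ = VCO2 / VO2
RQ = 252 / 311
RQ = 0.8103


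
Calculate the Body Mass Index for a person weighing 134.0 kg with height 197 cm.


BMI = weight / height^2
height = 197 cm = 1.97 m
BMI = 134.0 / 1.97^2
BMI = 34.53 kg/m^2


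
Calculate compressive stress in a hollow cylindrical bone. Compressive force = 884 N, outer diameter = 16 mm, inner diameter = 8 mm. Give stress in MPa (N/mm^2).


A = pi*(r_o^2 - r_i^2)
r_o = 8 mm, r_i = 4 mm
A = 150.796 mm^2
sigma = F/A = 884 / 150.796
sigma = 5.862 MPa


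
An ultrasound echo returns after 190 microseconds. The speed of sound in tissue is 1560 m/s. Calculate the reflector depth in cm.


depth = c * t / 2
t = 190 us = 1.9000e-04 s
depth = 1560 * 1.9000e-04 / 2
depth = 0.1482 m = 14.82 cm


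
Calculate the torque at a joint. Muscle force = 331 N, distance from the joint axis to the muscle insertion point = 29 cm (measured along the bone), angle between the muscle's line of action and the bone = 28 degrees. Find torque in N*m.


Torque = F * d * sin(theta)   (moment arm = d*sin(theta))
d = 29 cm = 0.29 m
Torque = 331 * 0.29 * sin(28)
Torque = 45.06 N*m


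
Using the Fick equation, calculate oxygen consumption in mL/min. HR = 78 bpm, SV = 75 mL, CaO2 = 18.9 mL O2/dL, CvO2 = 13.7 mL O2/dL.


CO = HR*SV = 78*75/1000 = 5.85 L/min
a-v O2 diff = 18.9 - 13.7 = 5.2 mL/dL
VO2 = CO * (CaO2-CvO2) * 10 dL/L
VO2 = 5.85 * 5.2 * 10
VO2 = 304.2 mL/min


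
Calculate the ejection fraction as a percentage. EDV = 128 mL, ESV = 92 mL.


SV = EDV - ESV = 128 - 92 = 36 mL
EF = SV/EDV * 100 = 36/128 * 100
EF = 28.12%


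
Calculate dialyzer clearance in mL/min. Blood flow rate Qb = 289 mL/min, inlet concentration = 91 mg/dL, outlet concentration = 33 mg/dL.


K = Qb * (Cb_in - Cb_out) / Cb_in
K = 289 * (91 - 33) / 91
K = 184.2 mL/min


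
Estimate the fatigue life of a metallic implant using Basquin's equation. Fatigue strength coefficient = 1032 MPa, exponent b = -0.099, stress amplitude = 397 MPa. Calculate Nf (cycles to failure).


sigma_a = sigma_f' * (2Nf)^b
2Nf = (sigma_a/sigma_f')^(1/b)
2Nf = (397/1032)^(1/-0.099)
2Nf = 15516.719
Nf = 7758


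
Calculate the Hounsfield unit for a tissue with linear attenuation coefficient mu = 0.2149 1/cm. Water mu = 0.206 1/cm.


HU = ((mu_tissue - mu_water) / mu_water) * 1000
HU = ((0.2149 - 0.206) / 0.206) * 1000
HU = 43.2


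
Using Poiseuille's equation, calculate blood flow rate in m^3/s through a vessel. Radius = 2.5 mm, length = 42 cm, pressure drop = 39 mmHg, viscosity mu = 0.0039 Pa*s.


Q = pi*r^4*dP / (8*mu*L)
r = 0.0025 m, L = 0.42 m
dP = 39 mmHg = 5199.558 Pa
Q = 4.8694e-05 m^3/s


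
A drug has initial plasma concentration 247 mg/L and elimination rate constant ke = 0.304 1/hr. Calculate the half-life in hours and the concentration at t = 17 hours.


t_half = ln(2) / ke = 0.693147 / 0.304 = 2.28 hr
C(t) = C0 * exp(-ke*t) = 247 * exp(-0.304*17)
C(17) = 1.407 mg/L


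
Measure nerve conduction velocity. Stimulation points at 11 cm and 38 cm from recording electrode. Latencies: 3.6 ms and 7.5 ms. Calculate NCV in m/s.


Distance = (38 - 11) / 100 = 0.27 m
dt = (7.5 - 3.6) / 1000 = 0.0039 s
NCV = dist / dt = 69.23 m/s


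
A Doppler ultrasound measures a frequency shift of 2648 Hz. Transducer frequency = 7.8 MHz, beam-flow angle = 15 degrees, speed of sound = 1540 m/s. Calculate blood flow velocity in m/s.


v = fd * c / (2 * f0 * cos(theta))
v = 2648 * 1540 / (2 * 7.8000e+06 * cos(15))
v = 0.2706 m/s


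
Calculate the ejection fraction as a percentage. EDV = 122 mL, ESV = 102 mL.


SV = EDV - ESV = 122 - 102 = 20 mL
EF = SV/EDV * 100 = 20/122 * 100
EF = 16.39%


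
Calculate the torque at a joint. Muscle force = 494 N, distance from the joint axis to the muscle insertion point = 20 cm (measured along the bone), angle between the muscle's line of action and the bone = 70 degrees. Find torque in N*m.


Torque = F * d * sin(theta)   (moment arm = d*sin(theta))
d = 20 cm = 0.2 m
Torque = 494 * 0.2 * sin(70)
Torque = 92.84 N*m


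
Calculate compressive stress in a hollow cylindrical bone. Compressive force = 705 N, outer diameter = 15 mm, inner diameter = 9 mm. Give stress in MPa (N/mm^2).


A = pi*(r_o^2 - r_i^2)
r_o = 7.5 mm, r_i = 4.5 mm
A = 113.097 mm^2
sigma = F/A = 705 / 113.097
sigma = 6.234 MPa


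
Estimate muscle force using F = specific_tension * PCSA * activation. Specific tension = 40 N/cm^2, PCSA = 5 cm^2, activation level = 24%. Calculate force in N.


F = sigma * PCSA * activation
F = 40 * 5 * 0.24
F = 48 N


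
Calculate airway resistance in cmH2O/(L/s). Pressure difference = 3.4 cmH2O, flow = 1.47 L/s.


R = dP / flow
R = 3.4 / 1.47
R = 2.313 cmH2O/(L/s)


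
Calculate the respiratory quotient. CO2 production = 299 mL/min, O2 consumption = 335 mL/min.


RQ = VCO2 / VO2
RQ = 299 / 335
RQ = 0.8925


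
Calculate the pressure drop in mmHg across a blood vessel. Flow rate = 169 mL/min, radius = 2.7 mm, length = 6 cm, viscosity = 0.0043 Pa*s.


dP = 8*mu*L*Q / (pi*r^4)
Q = 169 mL/min = 2.81667e-06 m^3/s
dP = 34.821 Pa = 34.821 / 133.322 mmHg = 0.2612 mmHg


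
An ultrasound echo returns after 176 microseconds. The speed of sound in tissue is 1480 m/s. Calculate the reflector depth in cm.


depth = c * t / 2
t = 176 us = 1.7600e-04 s
depth = 1480 * 1.7600e-04 / 2
depth = 0.13024 m = 13.024 cm


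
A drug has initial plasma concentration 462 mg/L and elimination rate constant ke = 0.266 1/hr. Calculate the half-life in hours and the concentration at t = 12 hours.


t_half = ln(2) / ke = 0.693147 / 0.266 = 2.606 hr
C(t) = C0 * exp(-ke*t) = 462 * exp(-0.266*12)
C(12) = 18.98 mg/L


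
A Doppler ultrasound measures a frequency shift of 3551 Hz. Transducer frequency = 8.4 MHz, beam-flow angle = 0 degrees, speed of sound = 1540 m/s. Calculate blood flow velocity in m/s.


v = fd * c / (2 * f0 * cos(theta))
v = 3551 * 1540 / (2 * 8.4000e+06 * cos(0))
v = 0.3255 m/s


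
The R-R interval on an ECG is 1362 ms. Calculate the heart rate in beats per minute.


HR = 60 / RR_interval(s)
RR = 1362 ms = 1.362 s
HR = 60 / 1.362 = 44.05 bpm


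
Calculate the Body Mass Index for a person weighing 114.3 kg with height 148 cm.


BMI = weight / height^2
height = 148 cm = 1.48 m
BMI = 114.3 / 1.48^2
BMI = 52.18 kg/m^2


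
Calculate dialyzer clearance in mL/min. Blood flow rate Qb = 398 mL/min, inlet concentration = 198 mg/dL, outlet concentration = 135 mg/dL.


K = Qb * (Cb_in - Cb_out) / Cb_in
K = 398 * (198 - 135) / 198
K = 126.6 mL/min


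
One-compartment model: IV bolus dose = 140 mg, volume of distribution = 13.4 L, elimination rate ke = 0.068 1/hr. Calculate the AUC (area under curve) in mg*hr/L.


C0 = Dose/Vd = 140/13.4 = 10.4478 mg/L
AUC = C0/ke = 10.4478/0.068
AUC = 153.6 mg*hr/L


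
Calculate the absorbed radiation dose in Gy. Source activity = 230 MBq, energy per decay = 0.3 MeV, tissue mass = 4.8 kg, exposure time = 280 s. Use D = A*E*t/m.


A = 230 MBq = 2.3000e+08 Bq
E = 0.3 MeV = 4.806e-14 J
D = A*E*t/m = 2.3000e+08*4.806e-14*280/4.8
D = 6.4481e-04 Gy


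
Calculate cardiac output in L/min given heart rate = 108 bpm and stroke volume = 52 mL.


CO = HR * SV
CO = 108 * 52 / 1000
CO = 5.616 L/min


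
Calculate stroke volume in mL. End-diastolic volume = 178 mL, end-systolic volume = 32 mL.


SV = EDV - ESV
SV = 178 - 32
SV = 146 mL


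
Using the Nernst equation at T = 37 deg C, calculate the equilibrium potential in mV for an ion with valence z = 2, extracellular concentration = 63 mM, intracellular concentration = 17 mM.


E = (RT/(zF)) * ln(C_out/C_in)
T = 37 + 273.15 = 310.15 K
E = (8.314 * 310.15 / (2 * 96485)) * ln(63/17)
E = 17.5 mV


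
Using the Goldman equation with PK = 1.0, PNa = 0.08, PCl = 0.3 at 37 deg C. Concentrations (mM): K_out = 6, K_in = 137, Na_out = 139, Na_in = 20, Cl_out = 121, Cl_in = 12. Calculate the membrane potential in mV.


Vm = (RT/F)*ln((PK*Ko + PNa*Nao + PCl*Cli)/(PK*Ki + PNa*Nai + PCl*Clo))
Numer = 20.72, Denom = 174.9
Vm = -57.01 mV


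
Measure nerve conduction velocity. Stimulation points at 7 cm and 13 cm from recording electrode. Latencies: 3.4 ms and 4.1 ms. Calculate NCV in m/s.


Distance = (13 - 7) / 100 = 0.06 m
dt = (4.1 - 3.4) / 1000 = 7.0000e-04 s
NCV = dist / dt = 85.71 m/s


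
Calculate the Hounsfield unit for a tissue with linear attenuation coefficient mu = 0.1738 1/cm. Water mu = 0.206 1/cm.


HU = ((mu_tissue - mu_water) / mu_water) * 1000
HU = ((0.1738 - 0.206) / 0.206) * 1000
HU = -156.3


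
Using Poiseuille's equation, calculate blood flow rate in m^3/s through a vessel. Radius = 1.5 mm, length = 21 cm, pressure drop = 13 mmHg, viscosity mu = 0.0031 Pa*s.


Q = pi*r^4*dP / (8*mu*L)
r = 0.0015 m, L = 0.21 m
dP = 13 mmHg = 1733.186 Pa
Q = 5.2928e-06 m^3/s


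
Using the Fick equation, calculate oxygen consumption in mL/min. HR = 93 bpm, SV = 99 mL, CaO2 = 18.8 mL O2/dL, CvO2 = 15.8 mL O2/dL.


CO = HR*SV = 93*99/1000 = 9.207 L/min
a-v O2 diff = 18.8 - 15.8 = 3 mL/dL
VO2 = CO * (CaO2-CvO2) * 10 dL/L
VO2 = 9.207 * 3 * 10
VO2 = 276.2 mL/min


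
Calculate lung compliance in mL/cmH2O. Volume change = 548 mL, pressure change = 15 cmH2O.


C = dV / dP
C = 548 / 15
C = 36.53 mL/cmH2O


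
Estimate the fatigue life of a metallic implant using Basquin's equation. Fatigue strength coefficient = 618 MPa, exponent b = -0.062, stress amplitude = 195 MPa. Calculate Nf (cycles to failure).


sigma_a = sigma_f' * (2Nf)^b
2Nf = (sigma_a/sigma_f')^(1/b)
2Nf = (195/618)^(1/-0.062)
2Nf = 1.2019905e+08
Nf = 6.0100e+07


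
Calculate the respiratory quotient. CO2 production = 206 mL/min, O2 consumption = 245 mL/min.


RQ = VCO2 / VO2
RQ = 206 / 245
RQ = 0.8408


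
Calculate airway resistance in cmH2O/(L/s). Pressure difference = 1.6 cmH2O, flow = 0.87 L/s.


R = dP / flow
R = 1.6 / 0.87
R = 1.839 cmH2O/(L/s)


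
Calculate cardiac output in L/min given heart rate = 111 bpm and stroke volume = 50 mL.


CO = HR * SV
CO = 111 * 50 / 1000
CO = 5.55 L/min


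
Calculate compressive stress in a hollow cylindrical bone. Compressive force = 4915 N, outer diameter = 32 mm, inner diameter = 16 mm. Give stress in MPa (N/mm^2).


A = pi*(r_o^2 - r_i^2)
r_o = 16 mm, r_i = 8 mm
A = 603.186 mm^2
sigma = F/A = 4915 / 603.186
sigma = 8.148 MPa


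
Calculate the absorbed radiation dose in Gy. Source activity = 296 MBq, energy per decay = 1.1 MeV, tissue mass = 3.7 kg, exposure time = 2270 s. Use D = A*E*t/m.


A = 296 MBq = 2.9600e+08 Bq
E = 1.1 MeV = 1.7622e-13 J
D = A*E*t/m = 2.9600e+08*1.7622e-13*2270/3.7
D = 0.032 Gy


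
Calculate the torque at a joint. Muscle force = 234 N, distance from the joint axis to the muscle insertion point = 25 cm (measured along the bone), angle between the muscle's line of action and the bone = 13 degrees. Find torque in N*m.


Torque = F * d * sin(theta)   (moment arm = d*sin(theta))
d = 25 cm = 0.25 m
Torque = 234 * 0.25 * sin(13)
Torque = 13.16 N*m


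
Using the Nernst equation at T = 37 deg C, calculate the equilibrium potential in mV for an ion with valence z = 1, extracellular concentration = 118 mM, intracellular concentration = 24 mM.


E = (RT/(zF)) * ln(C_out/C_in)
T = 37 + 273.15 = 310.15 K
E = (8.314 * 310.15 / (1 * 96485)) * ln(118/24)
E = 42.56 mV


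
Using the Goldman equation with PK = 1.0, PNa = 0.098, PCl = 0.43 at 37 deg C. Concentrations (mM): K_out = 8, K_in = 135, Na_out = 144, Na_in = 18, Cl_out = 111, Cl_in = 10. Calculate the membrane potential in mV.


Vm = (RT/F)*ln((PK*Ko + PNa*Nao + PCl*Cli)/(PK*Ki + PNa*Nai + PCl*Clo))
Numer = 26.412, Denom = 184.494
Vm = -51.95 mV


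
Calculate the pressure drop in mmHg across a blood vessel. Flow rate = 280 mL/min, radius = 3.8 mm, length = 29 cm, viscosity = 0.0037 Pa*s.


dP = 8*mu*L*Q / (pi*r^4)
Q = 280 mL/min = 4.66667e-06 m^3/s
dP = 61.1523 Pa = 61.1523 / 133.322 mmHg = 0.4587 mmHg
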